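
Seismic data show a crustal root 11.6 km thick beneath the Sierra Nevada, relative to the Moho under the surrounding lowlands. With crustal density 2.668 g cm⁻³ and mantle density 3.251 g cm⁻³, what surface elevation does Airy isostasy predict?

2.53 km

In Airy isostatic equilibrium: ρ_c h = (ρ_m − ρ_c) r.
h = r (ρ_m − ρ_c) / ρ_c = 11.6 km × (3.251 − 2.668) / 2.668 = 2.53 km.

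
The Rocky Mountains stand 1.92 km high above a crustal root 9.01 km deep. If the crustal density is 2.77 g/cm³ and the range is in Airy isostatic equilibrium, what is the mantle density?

3.36 g/cm³

Airy balance: ρ_c h = (ρ_m − ρ_c) r → ρ_m = ρ_c (1 + h/r).
ρ_m = 2.77 × (1 + 1.92 km/9.01 km) = 3.36 g/cm³.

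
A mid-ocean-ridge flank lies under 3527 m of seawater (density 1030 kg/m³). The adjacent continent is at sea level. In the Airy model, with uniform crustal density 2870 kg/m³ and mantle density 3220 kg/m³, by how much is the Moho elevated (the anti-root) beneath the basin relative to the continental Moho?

Balancing pressure at the compensation depth: replacing crust with seawater at the top is compensated by replacing crust with mantle at the base: d (ρ_c − ρ_w) = a (ρ_m − ρ_c).
a = d (ρ_c − ρ_w)/(ρ_m − ρ_c) = 3527 m × 1840/350 = 18500 m.

18500 m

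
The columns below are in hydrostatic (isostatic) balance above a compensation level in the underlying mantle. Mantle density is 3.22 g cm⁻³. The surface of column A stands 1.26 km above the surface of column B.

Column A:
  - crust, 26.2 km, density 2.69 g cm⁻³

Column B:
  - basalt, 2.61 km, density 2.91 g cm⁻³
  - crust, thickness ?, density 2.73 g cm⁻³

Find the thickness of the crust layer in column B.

Take the compensation level at the base of the deeper column (depth z_c below the surface of column A) and equate Σ ρ_i t_i down to z_c; mantle fills any gap and the z_c terms cancel.
Column A: 26.2×2.69 + (z_c − 26.2)×3.22
Column B: 1.26×0 + 2.61×2.91 + x×2.73 + (z_c − 1.26 − 2.61 − x)×3.22
The z_c×3.22 term appears on both sides and cancels. Collect the known terms of each column as K = Σ(ρt)_known − 3.22 × (depth of known layers): K_A = 70.478 − 3.22×26.2 = −13.886; K_B = 7.5951 − 3.22×(1.26 + 2.61) = −4.8663.
Balance: K_A = K_B − x×(3.22 − 2.73), so x = (K_B − K_A)/(3.22 − 2.73) = 9.0197/0.49 = 18.4 km.

18.4 km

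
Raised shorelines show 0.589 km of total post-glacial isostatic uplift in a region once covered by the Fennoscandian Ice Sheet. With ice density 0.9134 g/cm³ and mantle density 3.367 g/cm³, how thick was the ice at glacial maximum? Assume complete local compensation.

u = t ρ_ice/ρ_m → t = u ρ_m/ρ_ice = 0.589 km × 3.367/0.9134 = 2.17 km.

2.17 km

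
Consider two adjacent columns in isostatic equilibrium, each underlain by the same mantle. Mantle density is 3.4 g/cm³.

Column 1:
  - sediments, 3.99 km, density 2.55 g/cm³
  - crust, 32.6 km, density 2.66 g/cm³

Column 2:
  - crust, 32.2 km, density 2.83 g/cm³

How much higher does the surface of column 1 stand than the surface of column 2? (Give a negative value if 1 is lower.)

For any compensation level in the mantle, the mantle terms cancel and isostasy reduces to e = (Σt_1 − Σt_2) − (Σ(ρt)_1 − Σ(ρt)_2) / ρ_m.
Σt_1 = 36.59 km; Σt_2 = 32.2 km; Σ(ρt)_1 = 96.8905; Σ(ρt)_2 = 91.126 (in km·g/cm³).
e = (36.59 − 32.2) − (96.8905 − 91.126) / 3.4 = 2.69 km.

2.69 km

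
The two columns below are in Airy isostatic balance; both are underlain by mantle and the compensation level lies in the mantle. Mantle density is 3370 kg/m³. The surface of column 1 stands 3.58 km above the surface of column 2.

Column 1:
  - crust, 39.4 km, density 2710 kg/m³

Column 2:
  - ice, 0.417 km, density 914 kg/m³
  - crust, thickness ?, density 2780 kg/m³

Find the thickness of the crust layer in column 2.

Take the compensation level at the base of the deeper column (depth z_c below the surface of column 1) and equate Σ ρ_i t_i down to z_c; mantle fills any gap and the z_c terms cancel.
Column 1: 39.4×2710 + (z_c − 39.4)×3370
Column 2: 3.58×0 + 0.417×914 + x×2780 + (z_c − 3.58 − 0.417 − x)×3370
The z_c×3370 term appears on both sides and cancels. Collect the known terms of each column as K = Σ(ρt)_known − 3370 × (depth of known layers): K_1 = 106774 − 3370×39.4 = −26004; K_2 = 381.138 − 3370×(3.58 + 0.417) = −13088.752.
Balance: K_1 = K_2 − x×(3370 − 2780), so x = (K_2 − K_1)/(3370 − 2780) = 12915.2/590 = 21.9 km.

21.9 km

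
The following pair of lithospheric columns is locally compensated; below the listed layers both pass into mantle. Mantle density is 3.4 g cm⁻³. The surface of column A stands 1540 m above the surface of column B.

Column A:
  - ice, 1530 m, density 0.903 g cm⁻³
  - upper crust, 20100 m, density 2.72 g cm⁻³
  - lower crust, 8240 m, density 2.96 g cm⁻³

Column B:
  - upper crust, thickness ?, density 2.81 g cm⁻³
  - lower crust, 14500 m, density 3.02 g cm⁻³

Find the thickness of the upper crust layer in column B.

Take the compensation level at the base of the deeper column (depth z_c below the surface of column A) and equate Σ ρ_i t_i down to z_c; mantle fills any gap and the z_c terms cancel.
Column A: 1530×0.903 + 20100×2.72 + 8240×2.96 + (z_c − 29870)×3.4
Column B: 1540×0 + x×2.81 + 14500×3.02 + (z_c − 1540 − 14500 − x)×3.4
The z_c×3.4 term appears on both sides and cancels. Collect the known terms of each column as K = Σ(ρt)_known − 3.4 × (depth of known layers): K_A = 80443.99 − 3.4×29870 = −21114.01; K_B = 43790 − 3.4×(1540 + 14500) = −10746.
Balance: K_A = K_B − x×(3.4 − 2.81), so x = (K_B − K_A)/(3.4 − 2.81) = 10368/0.59 = 17600 m.

17600 m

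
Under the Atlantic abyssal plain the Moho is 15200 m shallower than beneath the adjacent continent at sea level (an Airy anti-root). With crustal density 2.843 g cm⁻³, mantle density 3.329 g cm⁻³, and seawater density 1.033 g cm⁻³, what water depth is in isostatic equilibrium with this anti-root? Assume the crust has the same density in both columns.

4080 m

Replacing a thickness d of crust by seawater at the top must be balanced by replacing crust with mantle at the base: d (ρ_c − ρ_w) = a (ρ_m − ρ_c).
d = a (ρ_m − ρ_c)/(ρ_c − ρ_w) = 15200 m × 0.486/1.81 = 4080 m.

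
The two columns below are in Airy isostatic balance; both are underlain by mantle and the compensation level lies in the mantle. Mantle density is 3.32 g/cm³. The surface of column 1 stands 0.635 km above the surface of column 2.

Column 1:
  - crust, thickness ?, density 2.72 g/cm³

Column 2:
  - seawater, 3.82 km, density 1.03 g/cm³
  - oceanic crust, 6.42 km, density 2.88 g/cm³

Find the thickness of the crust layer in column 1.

22.8 km

Take the compensation level at the base of the deeper column (depth z_c below the surface of column 1) and equate Σ ρ_i t_i down to z_c; mantle fills any gap and the z_c terms cancel.
Column 1: x×2.72 + (z_c − 0 − x)×3.32
Column 2: 0.635×0 + 3.82×1.03 + 6.42×2.88 + (z_c − 0.635 − 10.24)×3.32
The z_c×3.32 term appears on both sides and cancels. Collect the known terms of each column as K = Σ(ρt)_known − 3.32 × (depth of known layers): K_1 = 0 − 3.32×0 = 0; K_2 = 22.4242 − 3.32×(0.635 + 10.24) = −13.6808.
Balance: K_1 − x×(3.32 − 2.72) = K_2, so x = (K_1 − K_2)/(3.32 − 2.72) = 13.6808/0.6 = 22.8 km.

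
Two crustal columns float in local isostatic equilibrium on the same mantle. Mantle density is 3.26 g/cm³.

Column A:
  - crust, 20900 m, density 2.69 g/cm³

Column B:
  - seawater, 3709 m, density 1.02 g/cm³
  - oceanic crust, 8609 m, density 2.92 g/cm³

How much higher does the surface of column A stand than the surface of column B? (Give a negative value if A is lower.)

For any compensation level in the mantle, the mantle terms cancel and isostasy reduces to e = (Σt_A − Σt_B) − (Σ(ρt)_A − Σ(ρt)_B) / ρ_m.
Σt_A = 20900 m; Σt_B = 12318 m; Σ(ρt)_A = 56221; Σ(ρt)_B = 28921.46 (in m·g/cm³).
e = (20900 − 12318) − (56221 − 28921.46) / 3.26 = 208 m.

208 m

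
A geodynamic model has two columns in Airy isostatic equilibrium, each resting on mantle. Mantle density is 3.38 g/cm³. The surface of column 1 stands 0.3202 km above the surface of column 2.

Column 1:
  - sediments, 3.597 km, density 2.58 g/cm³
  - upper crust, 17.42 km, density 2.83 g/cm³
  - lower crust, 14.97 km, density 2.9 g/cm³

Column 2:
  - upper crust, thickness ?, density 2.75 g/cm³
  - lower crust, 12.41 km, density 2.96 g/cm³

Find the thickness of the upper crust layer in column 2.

Take the compensation level at the base of the deeper column (depth z_c below the surface of column 1) and equate Σ ρ_i t_i down to z_c; mantle fills any gap and the z_c terms cancel.
Column 1: 3.597×2.58 + 17.42×2.83 + 14.97×2.9 + (z_c − 35.987)×3.38
Column 2: 0.3202×0 + x×2.75 + 12.41×2.96 + (z_c − 0.3202 − 12.41 − x)×3.38
The z_c×3.38 term appears on both sides and cancels. Collect the known terms of each column as K = Σ(ρt)_known − 3.38 × (depth of known layers): K_1 = 101.99186 − 3.38×35.987 = −19.6442; K_2 = 36.7336 − 3.38×(0.3202 + 12.41) = −6.294476.
Balance: K_1 = K_2 − x×(3.38 − 2.75), so x = (K_2 − K_1)/(3.38 − 2.75) = 13.3497/0.63 = 21.2 km.

21.2 km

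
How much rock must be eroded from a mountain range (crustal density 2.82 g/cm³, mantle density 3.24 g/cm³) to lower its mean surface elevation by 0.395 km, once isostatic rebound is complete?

3.05 km

Net drop Δ = e − u = e − e ρ_c/ρ_m = e (ρ_m − ρ_c)/ρ_m.
e = Δ ρ_m/(ρ_m − ρ_c) = 0.395 km × 3.24/0.42 = 3.05 km.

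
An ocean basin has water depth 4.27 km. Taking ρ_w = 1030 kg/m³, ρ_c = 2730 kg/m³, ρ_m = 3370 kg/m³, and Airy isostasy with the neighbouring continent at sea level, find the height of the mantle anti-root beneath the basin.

Isostatic balance requires: replacing crust with seawater at the top is compensated by replacing crust with mantle at the base: d (ρ_c − ρ_w) = a (ρ_m − ρ_c).
a = d (ρ_c − ρ_w)/(ρ_m − ρ_c) = 4.27 km × 1700/640 = 11.3 km.

11.3 km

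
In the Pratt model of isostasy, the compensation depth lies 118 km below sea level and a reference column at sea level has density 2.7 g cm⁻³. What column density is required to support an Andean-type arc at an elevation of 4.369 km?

2.6 g cm⁻³

Pratt balance: ρ_ref D = ρ (D + h).
ρ = ρ_ref D/(D + h) = 2.7 × 118 km/(118 km + 4.369 km) = 2.6 g cm⁻³.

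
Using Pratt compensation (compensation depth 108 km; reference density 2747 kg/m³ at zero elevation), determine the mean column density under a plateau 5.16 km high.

2620 kg/m³

Pratt balance: ρ_ref D = ρ (D + h).
ρ = ρ_ref D/(D + h) = 2747 × 108 km/(108 km + 5.16 km) = 2620 kg/m³.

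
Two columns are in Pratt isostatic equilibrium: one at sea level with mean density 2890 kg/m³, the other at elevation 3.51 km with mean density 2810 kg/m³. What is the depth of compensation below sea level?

123 km

ρ_ref D = ρ (D + h) → D (ρ_ref − ρ) = ρ h.
D = ρ h/(ρ_ref − ρ) = 2810 × 3.51 km/(2890 − 2810) = 123 km.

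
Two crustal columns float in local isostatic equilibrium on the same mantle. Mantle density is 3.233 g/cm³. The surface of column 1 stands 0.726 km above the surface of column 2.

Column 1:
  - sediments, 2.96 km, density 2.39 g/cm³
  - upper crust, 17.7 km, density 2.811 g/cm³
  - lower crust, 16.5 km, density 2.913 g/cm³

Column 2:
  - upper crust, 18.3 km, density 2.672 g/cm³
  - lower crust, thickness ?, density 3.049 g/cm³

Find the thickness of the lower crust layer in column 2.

Take the compensation level at the base of the deeper column (depth z_c below the surface of column 1) and equate Σ ρ_i t_i down to z_c; mantle fills any gap and the z_c terms cancel.
Column 1: 2.96×2.39 + 17.7×2.811 + 16.5×2.913 + (z_c − 37.16)×3.233
Column 2: 0.726×0 + 18.3×2.672 + x×3.049 + (z_c − 0.726 − 18.3 − x)×3.233
The z_c×3.233 term appears on both sides and cancels. Collect the known terms of each column as K = Σ(ρt)_known − 3.233 × (depth of known layers): K_1 = 104.8936 − 3.233×37.16 = −15.24468; K_2 = 48.8976 − 3.233×(0.726 + 18.3) = −12.613458.
Balance: K_1 = K_2 − x×(3.233 − 3.049), so x = (K_2 − K_1)/(3.233 − 3.049) = 2.63122/0.184 = 14.3 km.

14.3 km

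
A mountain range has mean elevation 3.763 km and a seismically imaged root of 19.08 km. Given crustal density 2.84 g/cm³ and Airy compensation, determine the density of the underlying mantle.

3.4 g/cm³

Airy balance: ρ_c h = (ρ_m − ρ_c) r → ρ_m = ρ_c (1 + h/r).
ρ_m = 2.84 × (1 + 3.763 km/19.08 km) = 3.4 g/cm³.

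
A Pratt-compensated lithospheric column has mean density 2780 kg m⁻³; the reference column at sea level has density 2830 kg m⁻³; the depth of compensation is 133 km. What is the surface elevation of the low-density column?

ρ_ref D = ρ (D + h) → h = D (ρ_ref − ρ)/ρ.
h = 133 km × (2830 − 2780)/2780 = 2.39 km.

2.39 km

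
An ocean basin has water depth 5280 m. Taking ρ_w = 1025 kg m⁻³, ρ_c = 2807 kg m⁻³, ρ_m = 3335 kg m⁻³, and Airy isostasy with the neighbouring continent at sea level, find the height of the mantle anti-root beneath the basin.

17800 m

For local isostatic compensation: replacing crust with seawater at the top is compensated by replacing crust with mantle at the base: d (ρ_c − ρ_w) = a (ρ_m − ρ_c).
a = d (ρ_c − ρ_w)/(ρ_m − ρ_c) = 5280 m × 1782/528 = 17800 m.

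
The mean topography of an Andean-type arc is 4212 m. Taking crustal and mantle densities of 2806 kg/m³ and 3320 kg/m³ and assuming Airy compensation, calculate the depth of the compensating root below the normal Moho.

By Archimedes' principle applied to the lithosphere: the weight of the topography is balanced by the buoyancy of the root, ρ_c h = (ρ_m − ρ_c) r.
r = h · ρ_c / (ρ_m − ρ_c) = 4212 m × 2806 / (3320 − 2806) = 23000 m.

23000 m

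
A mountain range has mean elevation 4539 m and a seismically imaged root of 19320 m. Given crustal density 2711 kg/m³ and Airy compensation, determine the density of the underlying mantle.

Airy balance: ρ_c h = (ρ_m − ρ_c) r → ρ_m = ρ_c (1 + h/r).
ρ_m = 2711 × (1 + 4539 m/19320 m) = 3350 kg/m³.

3350 kg/m³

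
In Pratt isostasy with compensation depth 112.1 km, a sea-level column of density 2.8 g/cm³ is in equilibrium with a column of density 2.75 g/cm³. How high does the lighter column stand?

2.04 km

ρ_ref D = ρ (D + h) → h = D (ρ_ref − ρ)/ρ.
h = 112.1 km × (2.8 − 2.75)/2.75 = 2.04 km.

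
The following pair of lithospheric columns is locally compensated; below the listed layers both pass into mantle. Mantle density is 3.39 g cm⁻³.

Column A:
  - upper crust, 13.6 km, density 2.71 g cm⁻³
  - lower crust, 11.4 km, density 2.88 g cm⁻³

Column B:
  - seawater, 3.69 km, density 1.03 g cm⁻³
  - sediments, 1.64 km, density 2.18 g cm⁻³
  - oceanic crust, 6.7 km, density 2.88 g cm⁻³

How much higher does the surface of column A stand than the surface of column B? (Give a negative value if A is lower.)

For any compensation level in the mantle, the mantle terms cancel and isostasy reduces to e = (Σt_A − Σt_B) − (Σ(ρt)_A − Σ(ρt)_B) / ρ_m.
Σt_A = 25 km; Σt_B = 12.03 km; Σ(ρt)_A = 69.688; Σ(ρt)_B = 26.6719 (in km·g cm⁻³).
e = (25 − 12.03) − (69.688 − 26.6719) / 3.39 = 0.281 km.

0.281 km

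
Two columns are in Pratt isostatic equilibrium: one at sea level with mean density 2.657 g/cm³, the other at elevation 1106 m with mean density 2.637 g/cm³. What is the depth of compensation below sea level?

ρ_ref D = ρ (D + h) → D (ρ_ref − ρ) = ρ h.
D = ρ h/(ρ_ref − ρ) = 2.637 × 1106 m/(2.657 − 2.637) = 146000 m.

146000 m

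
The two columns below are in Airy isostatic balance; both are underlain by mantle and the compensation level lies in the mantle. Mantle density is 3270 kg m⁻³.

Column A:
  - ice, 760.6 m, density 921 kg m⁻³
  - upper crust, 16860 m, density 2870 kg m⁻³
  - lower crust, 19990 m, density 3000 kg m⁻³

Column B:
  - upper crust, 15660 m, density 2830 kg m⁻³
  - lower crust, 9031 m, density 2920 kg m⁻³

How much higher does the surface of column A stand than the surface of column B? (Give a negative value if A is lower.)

For any compensation level in the mantle, the mantle terms cancel and isostasy reduces to e = (Σt_A − Σt_B) − (Σ(ρt)_A − Σ(ρt)_B) / ρ_m.
Σt_A = 37610.6 m; Σt_B = 24691 m; Σ(ρt)_A = 109058713; Σ(ρt)_B = 70688320 (in m·kg m⁻³).
e = (37610.6 − 24691) − (109058713 − 70688320) / 3270 = 1190 m.

1190 m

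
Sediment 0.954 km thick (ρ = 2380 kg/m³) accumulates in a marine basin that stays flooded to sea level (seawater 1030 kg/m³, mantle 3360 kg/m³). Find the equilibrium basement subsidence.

0.553 km

Submarine loading: the sediment displaces seawater, and the subsidence is in turn flooded, so s (ρ_m − ρ_w) = t (ρ_sed − ρ_w).
s = 0.954 km × (2380 − 1030) / (3360 − 1030) = 0.553 km.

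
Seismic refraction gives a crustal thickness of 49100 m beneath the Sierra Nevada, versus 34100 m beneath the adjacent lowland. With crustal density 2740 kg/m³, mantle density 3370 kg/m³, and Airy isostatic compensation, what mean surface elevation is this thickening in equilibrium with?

Excess crust Δ = 49100 m − 34100 m = 15000 m, split between elevation h and root r with h + r = Δ.
Airy balance ρ_c h = (ρ_m − ρ_c) r gives r = h ρ_c/(ρ_m − ρ_c), so h (1 + ρ_c/(ρ_m − ρ_c)) = Δ, i.e. h = Δ (ρ_m − ρ_c)/ρ_m.
h = 15000 m × 630/3370 = 2800 m.

2800 m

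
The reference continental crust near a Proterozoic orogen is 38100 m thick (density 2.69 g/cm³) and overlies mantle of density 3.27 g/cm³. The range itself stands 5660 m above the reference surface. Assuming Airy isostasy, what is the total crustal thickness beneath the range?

Root depth r = h ρ_c / (ρ_m − ρ_c) = 5660 m × 2.69 / 0.58 = 26250 m.
Total thickness = T + h + r = 38100 m + 5660 m + 26250 m = 70000 m.

70000 m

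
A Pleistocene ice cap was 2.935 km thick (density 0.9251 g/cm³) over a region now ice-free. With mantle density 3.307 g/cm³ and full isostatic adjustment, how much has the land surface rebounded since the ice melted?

0.821 km

Removing the load lets mantle flow back in; uplift u satisfies ρ_ice t = ρ_m u.
u = t ρ_ice/ρ_m = 2.935 km × 0.9251/3.307 = 0.821 km.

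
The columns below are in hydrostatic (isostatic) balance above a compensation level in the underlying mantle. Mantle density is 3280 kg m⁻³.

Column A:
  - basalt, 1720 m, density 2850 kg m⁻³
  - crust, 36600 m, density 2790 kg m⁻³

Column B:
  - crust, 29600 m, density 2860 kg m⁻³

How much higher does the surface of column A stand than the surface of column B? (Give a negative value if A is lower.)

1900 m

For any compensation level in the mantle, the mantle terms cancel and isostasy reduces to e = (Σt_A − Σt_B) − (Σ(ρt)_A − Σ(ρt)_B) / ρ_m.
Σt_A = 38320 m; Σt_B = 29600 m; Σ(ρt)_A = 107016000; Σ(ρt)_B = 84656000 (in m·kg m⁻³).
e = (38320 − 29600) − (107016000 − 84656000) / 3280 = 1900 m.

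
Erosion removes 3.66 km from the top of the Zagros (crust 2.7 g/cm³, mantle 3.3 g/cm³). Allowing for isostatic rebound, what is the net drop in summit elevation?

0.665 km

Rebound u = e ρ_c/ρ_m = 3.66 km × 2.7/3.3 = 2.995 km.
Net surface drop = e − u = 3.66 km − 2.995 km = e (ρ_m − ρ_c)/ρ_m = 0.665 km.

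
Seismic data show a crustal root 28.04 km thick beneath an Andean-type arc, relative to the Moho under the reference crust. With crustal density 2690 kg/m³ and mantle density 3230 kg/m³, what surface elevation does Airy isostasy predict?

Equating mass per unit area of the two columns: ρ_c h = (ρ_m − ρ_c) r.
h = r (ρ_m − ρ_c) / ρ_c = 28.04 km × (3230 − 2690) / 2690 = 5.63 km.

5.63 km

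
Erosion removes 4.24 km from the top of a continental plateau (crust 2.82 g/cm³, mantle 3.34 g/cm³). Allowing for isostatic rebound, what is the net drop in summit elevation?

Rebound u = e ρ_c/ρ_m = 4.24 km × 2.82/3.34 = 3.58 km.
Net surface drop = e − u = 4.24 km − 3.58 km = e (ρ_m − ρ_c)/ρ_m = 0.66 km.

0.66 km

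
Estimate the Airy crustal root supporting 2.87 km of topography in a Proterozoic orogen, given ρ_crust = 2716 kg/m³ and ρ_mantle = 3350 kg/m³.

By Archimedes' principle applied to the lithosphere: the weight of the topography is balanced by the buoyancy of the root, ρ_c h = (ρ_m − ρ_c) r.
r = h · ρ_c / (ρ_m − ρ_c) = 2.87 km × 2716 / (3350 − 2716) = 12.3 km.

12.3 km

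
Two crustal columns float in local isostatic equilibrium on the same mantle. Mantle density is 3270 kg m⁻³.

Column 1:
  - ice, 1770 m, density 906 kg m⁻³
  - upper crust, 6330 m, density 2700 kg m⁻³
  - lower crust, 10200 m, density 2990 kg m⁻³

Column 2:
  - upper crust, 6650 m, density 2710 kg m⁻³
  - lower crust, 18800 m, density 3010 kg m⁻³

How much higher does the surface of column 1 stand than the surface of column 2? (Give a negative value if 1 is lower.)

For any compensation level in the mantle, the mantle terms cancel and isostasy reduces to e = (Σt_1 − Σt_2) − (Σ(ρt)_1 − Σ(ρt)_2) / ρ_m.
Σt_1 = 18300 m; Σt_2 = 25450 m; Σ(ρt)_1 = 49192620; Σ(ρt)_2 = 74609500 (in m·kg m⁻³).
e = (18300 − 25450) − (49192620 − 74609500) / 3270 = 623 m.

623 m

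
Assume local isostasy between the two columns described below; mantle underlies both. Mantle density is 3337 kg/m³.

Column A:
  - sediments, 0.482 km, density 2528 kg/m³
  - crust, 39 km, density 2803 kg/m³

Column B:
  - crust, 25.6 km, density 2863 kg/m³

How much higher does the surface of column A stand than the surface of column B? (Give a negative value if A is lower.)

2.72 km

For any compensation level in the mantle, the mantle terms cancel and isostasy reduces to e = (Σt_A − Σt_B) − (Σ(ρt)_A − Σ(ρt)_B) / ρ_m.
Σt_A = 39.482 km; Σt_B = 25.6 km; Σ(ρt)_A = 110535.496; Σ(ρt)_B = 73292.8 (in km·kg/m³).
e = (39.482 − 25.6) − (110535.496 − 73292.8) / 3337 = 2.72 km.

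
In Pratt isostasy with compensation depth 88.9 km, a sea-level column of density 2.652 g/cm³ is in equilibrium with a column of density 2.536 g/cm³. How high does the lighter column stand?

ρ_ref D = ρ (D + h) → h = D (ρ_ref − ρ)/ρ.
h = 88.9 km × (2.652 − 2.536)/2.536 = 4.07 km.

4.07 km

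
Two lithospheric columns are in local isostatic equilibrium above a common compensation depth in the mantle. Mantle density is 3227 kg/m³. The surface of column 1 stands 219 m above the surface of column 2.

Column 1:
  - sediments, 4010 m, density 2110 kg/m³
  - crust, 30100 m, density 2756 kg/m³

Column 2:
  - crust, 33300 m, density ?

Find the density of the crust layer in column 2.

Take the compensation level at the base of the deeper column (depth z_c below the surface of column 1) and equate Σ ρ_i t_i down to z_c; mantle fills any gap and the z_c terms cancel.
Column 1: 4010×2110 + 30100×2756 + (z_c − 34110)×3227
Column 2: 219×0 + 33300×ρ + (z_c − 219 − 33300)×3227
The z_c×3227 term appears on both sides and cancels. Collect the known terms of each column as K = Σ(ρt)_known − 3227 × (depth of known layers): K_1 = 91416700 − 3227×34110 = −18656270; K_2 = 0 − 3227×(219 + 33300) = −108165813.
Balance: K_1 = K_2 + 33300×ρ, so ρ = (K_1 − K_2)/33300 = 89509500/33300 = 2690 kg/m³.

2690 kg/m³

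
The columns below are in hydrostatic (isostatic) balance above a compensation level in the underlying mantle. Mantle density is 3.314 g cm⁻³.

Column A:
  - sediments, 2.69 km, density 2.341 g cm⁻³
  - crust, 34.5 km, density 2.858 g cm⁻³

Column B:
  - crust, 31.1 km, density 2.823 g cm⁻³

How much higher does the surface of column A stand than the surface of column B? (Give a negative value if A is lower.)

For any compensation level in the mantle, the mantle terms cancel and isostasy reduces to e = (Σt_A − Σt_B) − (Σ(ρt)_A − Σ(ρt)_B) / ρ_m.
Σt_A = 37.19 km; Σt_B = 31.1 km; Σ(ρt)_A = 104.89829; Σ(ρt)_B = 87.7953 (in km·g cm⁻³).
e = (37.19 − 31.1) − (104.89829 − 87.7953) / 3.314 = 0.929 km.

0.929 km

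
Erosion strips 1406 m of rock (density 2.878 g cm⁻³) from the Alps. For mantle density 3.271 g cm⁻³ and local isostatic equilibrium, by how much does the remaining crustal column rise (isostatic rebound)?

Unloading: uplift u = e ρ_c/ρ_m = 1406 m × 2.878/3.271 = 1240 m.

1240 m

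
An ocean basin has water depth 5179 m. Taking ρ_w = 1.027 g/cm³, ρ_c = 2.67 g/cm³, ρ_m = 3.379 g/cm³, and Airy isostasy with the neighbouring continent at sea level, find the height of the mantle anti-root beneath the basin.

For local isostatic compensation: replacing crust with seawater at the top is compensated by replacing crust with mantle at the base: d (ρ_c − ρ_w) = a (ρ_m − ρ_c).
a = d (ρ_c − ρ_w)/(ρ_m − ρ_c) = 5179 m × 1.643/0.709 = 12000 m.

12000 m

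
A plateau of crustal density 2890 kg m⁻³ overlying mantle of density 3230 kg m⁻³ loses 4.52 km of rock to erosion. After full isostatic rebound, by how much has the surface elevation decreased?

0.476 km

Rebound u = e ρ_c/ρ_m = 4.52 km × 2890/3230 = 4.044 km.
Net surface drop = e − u = 4.52 km − 4.044 km = e (ρ_m − ρ_c)/ρ_m = 0.476 km.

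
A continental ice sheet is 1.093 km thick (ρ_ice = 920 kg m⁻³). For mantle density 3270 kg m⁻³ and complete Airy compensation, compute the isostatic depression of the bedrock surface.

0.308 km

Equating mass per unit area of the two columns: the ice load ρ_ice t is balanced by mantle displaced below, ρ_m s.
s = t ρ_ice / ρ_m = 1.093 km × 920/3270 = 0.308 km.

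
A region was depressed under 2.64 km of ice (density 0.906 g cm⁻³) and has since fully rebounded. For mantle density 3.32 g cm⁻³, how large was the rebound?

Removing the load lets mantle flow back in; uplift u satisfies ρ_ice t = ρ_m u.
u = t ρ_ice/ρ_m = 2.64 km × 0.906/3.32 = 0.72 km.

0.72 km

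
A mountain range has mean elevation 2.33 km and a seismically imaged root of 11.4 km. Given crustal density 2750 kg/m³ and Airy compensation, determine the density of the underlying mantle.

Airy balance: ρ_c h = (ρ_m − ρ_c) r → ρ_m = ρ_c (1 + h/r).
ρ_m = 2750 × (1 + 2.33 km/11.4 km) = 3310 kg/m³.

3310 kg/m³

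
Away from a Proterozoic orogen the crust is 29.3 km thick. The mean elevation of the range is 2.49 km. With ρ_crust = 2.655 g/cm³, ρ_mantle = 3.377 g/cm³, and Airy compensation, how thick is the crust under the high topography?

40.9 km

Root depth r = h ρ_c / (ρ_m − ρ_c) = 2.49 km × 2.655 / 0.722 = 9.156 km.
Total thickness = T + h + r = 29.3 km + 2.49 km + 9.156 km = 40.9 km.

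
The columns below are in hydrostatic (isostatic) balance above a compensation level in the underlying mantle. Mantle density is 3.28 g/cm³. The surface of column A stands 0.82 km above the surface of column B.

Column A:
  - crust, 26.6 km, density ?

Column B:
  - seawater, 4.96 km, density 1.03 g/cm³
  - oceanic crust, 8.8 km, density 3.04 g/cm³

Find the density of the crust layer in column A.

Take the compensation level at the base of the deeper column (depth z_c below the surface of column A) and equate Σ ρ_i t_i down to z_c; mantle fills any gap and the z_c terms cancel.
Column A: 26.6×ρ + (z_c − 26.6)×3.28
Column B: 0.82×0 + 4.96×1.03 + 8.8×3.04 + (z_c − 0.82 − 13.76)×3.28
The z_c×3.28 term appears on both sides and cancels. Collect the known terms of each column as K = Σ(ρt)_known − 3.28 × (depth of known layers): K_A = 0 − 3.28×26.6 = −87.248; K_B = 31.8608 − 3.28×(0.82 + 13.76) = −15.9616.
Balance: K_A + 26.6×ρ = K_B, so ρ = (K_B − K_A)/26.6 = 71.2864/26.6 = 2.68 g/cm³.

2.68 g/cm³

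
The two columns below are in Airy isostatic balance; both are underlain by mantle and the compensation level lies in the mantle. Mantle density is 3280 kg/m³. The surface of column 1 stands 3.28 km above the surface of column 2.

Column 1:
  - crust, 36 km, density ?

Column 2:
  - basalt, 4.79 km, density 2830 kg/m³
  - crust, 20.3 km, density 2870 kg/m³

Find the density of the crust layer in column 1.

2690 kg/m³

Take the compensation level at the base of the deeper column (depth z_c below the surface of column 1) and equate Σ ρ_i t_i down to z_c; mantle fills any gap and the z_c terms cancel.
Column 1: 36×ρ + (z_c − 36)×3280
Column 2: 3.28×0 + 4.79×2830 + 20.3×2870 + (z_c − 3.28 − 25.09)×3280
The z_c×3280 term appears on both sides and cancels. Collect the known terms of each column as K = Σ(ρt)_known − 3280 × (depth of known layers): K_1 = 0 − 3280×36 = −118080; K_2 = 71816.7 − 3280×(3.28 + 25.09) = −21236.9.
Balance: K_1 + 36×ρ = K_2, so ρ = (K_2 − K_1)/36 = 96843.1/36 = 2690 kg/m³.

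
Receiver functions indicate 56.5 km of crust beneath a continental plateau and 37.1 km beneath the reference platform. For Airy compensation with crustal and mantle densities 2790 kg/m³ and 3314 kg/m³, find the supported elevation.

Excess crust Δ = 56.5 km − 37.1 km = 19.4 km, split between elevation h and root r with h + r = Δ.
Airy balance ρ_c h = (ρ_m − ρ_c) r gives r = h ρ_c/(ρ_m − ρ_c), so h (1 + ρ_c/(ρ_m − ρ_c)) = Δ, i.e. h = Δ (ρ_m − ρ_c)/ρ_m.
h = 19.4 km × 524/3314 = 3.07 km.

3.07 km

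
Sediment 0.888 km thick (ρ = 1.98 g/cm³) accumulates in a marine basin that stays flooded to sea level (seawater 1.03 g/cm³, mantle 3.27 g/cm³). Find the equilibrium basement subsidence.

0.377 km

Submarine loading: the sediment displaces seawater, and the subsidence is in turn flooded, so s (ρ_m − ρ_w) = t (ρ_sed − ρ_w).
s = 0.888 km × (1.98 − 1.03) / (3.27 − 1.03) = 0.377 km.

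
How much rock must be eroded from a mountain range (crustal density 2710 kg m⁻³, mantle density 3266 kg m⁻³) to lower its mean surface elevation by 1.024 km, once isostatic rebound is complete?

Net drop Δ = e − u = e − e ρ_c/ρ_m = e (ρ_m − ρ_c)/ρ_m.
e = Δ ρ_m/(ρ_m − ρ_c) = 1.024 km × 3266/556 = 6.02 km.

6.02 km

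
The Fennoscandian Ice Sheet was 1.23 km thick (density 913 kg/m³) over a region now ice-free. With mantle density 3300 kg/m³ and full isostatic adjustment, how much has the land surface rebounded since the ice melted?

Removing the load lets mantle flow back in; uplift u satisfies ρ_ice t = ρ_m u.
u = t ρ_ice/ρ_m = 1.23 km × 913/3300 = 0.34 km.

0.34 km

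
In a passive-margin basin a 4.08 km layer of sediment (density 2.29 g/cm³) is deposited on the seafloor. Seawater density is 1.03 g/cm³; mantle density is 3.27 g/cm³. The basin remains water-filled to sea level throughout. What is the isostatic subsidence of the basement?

Submarine loading: the sediment displaces seawater, and the subsidence is in turn flooded, so s (ρ_m − ρ_w) = t (ρ_sed − ρ_w).
s = 4.08 km × (2.29 − 1.03) / (3.27 − 1.03) = 2.29 km.

2.29 km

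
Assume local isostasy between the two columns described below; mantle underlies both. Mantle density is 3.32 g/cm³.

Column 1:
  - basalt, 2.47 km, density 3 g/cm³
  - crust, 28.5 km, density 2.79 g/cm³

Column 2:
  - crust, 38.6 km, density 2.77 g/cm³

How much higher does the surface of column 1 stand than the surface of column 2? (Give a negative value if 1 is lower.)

−1.61 km

For any compensation level in the mantle, the mantle terms cancel and isostasy reduces to e = (Σt_1 − Σt_2) − (Σ(ρt)_1 − Σ(ρt)_2) / ρ_m.
Σt_1 = 30.97 km; Σt_2 = 38.6 km; Σ(ρt)_1 = 86.925; Σ(ρt)_2 = 106.922 (in km·g/cm³).
e = (30.97 − 38.6) − (86.925 − 106.922) / 3.32 = −1.61 km.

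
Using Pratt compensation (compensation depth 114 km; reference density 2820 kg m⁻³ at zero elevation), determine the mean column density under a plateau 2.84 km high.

2750 kg m⁻³

Pratt balance: ρ_ref D = ρ (D + h).
ρ = ρ_ref D/(D + h) = 2820 × 114 km/(114 km + 2.84 km) = 2750 kg m⁻³.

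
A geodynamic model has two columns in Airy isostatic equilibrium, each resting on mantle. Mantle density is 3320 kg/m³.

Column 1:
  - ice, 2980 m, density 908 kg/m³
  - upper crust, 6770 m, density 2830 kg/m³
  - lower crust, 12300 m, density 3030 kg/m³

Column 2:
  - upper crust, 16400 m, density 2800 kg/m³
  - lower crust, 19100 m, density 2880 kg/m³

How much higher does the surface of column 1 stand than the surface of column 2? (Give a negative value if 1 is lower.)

For any compensation level in the mantle, the mantle terms cancel and isostasy reduces to e = (Σt_1 − Σt_2) − (Σ(ρt)_1 − Σ(ρt)_2) / ρ_m.
Σt_1 = 22050 m; Σt_2 = 35500 m; Σ(ρt)_1 = 59133940; Σ(ρt)_2 = 100928000 (in m·kg/m³).
e = (22050 − 35500) − (59133940 − 100928000) / 3320 = −861 m.

−861 m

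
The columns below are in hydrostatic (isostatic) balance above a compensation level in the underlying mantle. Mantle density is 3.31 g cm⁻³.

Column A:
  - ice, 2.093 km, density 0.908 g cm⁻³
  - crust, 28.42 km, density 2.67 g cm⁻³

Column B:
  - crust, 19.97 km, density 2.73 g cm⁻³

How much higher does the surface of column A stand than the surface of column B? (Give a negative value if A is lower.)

3.51 km

For any compensation level in the mantle, the mantle terms cancel and isostasy reduces to e = (Σt_A − Σt_B) − (Σ(ρt)_A − Σ(ρt)_B) / ρ_m.
Σt_A = 30.513 km; Σt_B = 19.97 km; Σ(ρt)_A = 77.781844; Σ(ρt)_B = 54.5181 (in km·g cm⁻³).
e = (30.513 − 19.97) − (77.781844 − 54.5181) / 3.31 = 3.51 km.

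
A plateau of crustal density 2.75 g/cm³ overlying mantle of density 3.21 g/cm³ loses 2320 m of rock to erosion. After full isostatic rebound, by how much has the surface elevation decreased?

Rebound u = e ρ_c/ρ_m = 2320 m × 2.75/3.21 = 1988 m.
Net surface drop = e − u = 2320 m − 1988 m = e (ρ_m − ρ_c)/ρ_m = 332 m.

332 m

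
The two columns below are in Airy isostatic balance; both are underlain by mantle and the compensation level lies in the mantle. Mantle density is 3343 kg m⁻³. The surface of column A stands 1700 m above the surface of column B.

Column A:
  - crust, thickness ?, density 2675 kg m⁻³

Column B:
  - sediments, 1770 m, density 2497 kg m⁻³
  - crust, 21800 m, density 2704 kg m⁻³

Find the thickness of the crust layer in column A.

Take the compensation level at the base of the deeper column (depth z_c below the surface of column A) and equate Σ ρ_i t_i down to z_c; mantle fills any gap and the z_c terms cancel.
Column A: x×2675 + (z_c − 0 − x)×3343
Column B: 1700×0 + 1770×2497 + 21800×2704 + (z_c − 1700 − 23570)×3343
The z_c×3343 term appears on both sides and cancels. Collect the known terms of each column as K = Σ(ρt)_known − 3343 × (depth of known layers): K_A = 0 − 3343×0 = 0; K_B = 63366890 − 3343×(1700 + 23570) = −21110720.
Balance: K_A − x×(3343 − 2675) = K_B, so x = (K_A − K_B)/(3343 − 2675) = 21110700/668 = 31600 m.

31600 m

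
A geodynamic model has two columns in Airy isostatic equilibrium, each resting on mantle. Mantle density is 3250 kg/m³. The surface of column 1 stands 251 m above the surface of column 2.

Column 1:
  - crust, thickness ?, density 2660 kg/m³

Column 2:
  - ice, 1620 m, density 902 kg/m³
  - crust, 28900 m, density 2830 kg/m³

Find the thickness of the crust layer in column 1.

28400 m

Take the compensation level at the base of the deeper column (depth z_c below the surface of column 1) and equate Σ ρ_i t_i down to z_c; mantle fills any gap and the z_c terms cancel.
Column 1: x×2660 + (z_c − 0 − x)×3250
Column 2: 251×0 + 1620×902 + 28900×2830 + (z_c − 251 − 30520)×3250
The z_c×3250 term appears on both sides and cancels. Collect the known terms of each column as K = Σ(ρt)_known − 3250 × (depth of known layers): K_1 = 0 − 3250×0 = 0; K_2 = 83248240 − 3250×(251 + 30520) = −16757510.
Balance: K_1 − x×(3250 − 2660) = K_2, so x = (K_1 − K_2)/(3250 − 2660) = 16757500/590 = 28400 m.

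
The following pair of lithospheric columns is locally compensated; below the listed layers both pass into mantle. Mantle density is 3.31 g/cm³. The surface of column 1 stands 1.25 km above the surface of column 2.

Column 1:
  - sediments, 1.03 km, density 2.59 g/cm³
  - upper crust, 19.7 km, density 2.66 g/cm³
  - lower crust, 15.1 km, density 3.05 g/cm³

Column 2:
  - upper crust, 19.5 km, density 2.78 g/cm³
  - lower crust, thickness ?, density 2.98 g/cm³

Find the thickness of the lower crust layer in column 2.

9.09 km

Take the compensation level at the base of the deeper column (depth z_c below the surface of column 1) and equate Σ ρ_i t_i down to z_c; mantle fills any gap and the z_c terms cancel.
Column 1: 1.03×2.59 + 19.7×2.66 + 15.1×3.05 + (z_c − 35.83)×3.31
Column 2: 1.25×0 + 19.5×2.78 + x×2.98 + (z_c − 1.25 − 19.5 − x)×3.31
The z_c×3.31 term appears on both sides and cancels. Collect the known terms of each column as K = Σ(ρt)_known − 3.31 × (depth of known layers): K_1 = 101.1247 − 3.31×35.83 = −17.4726; K_2 = 54.21 − 3.31×(1.25 + 19.5) = −14.4725.
Balance: K_1 = K_2 − x×(3.31 − 2.98), so x = (K_2 − K_1)/(3.31 − 2.98) = 3.0001/0.33 = 9.09 km.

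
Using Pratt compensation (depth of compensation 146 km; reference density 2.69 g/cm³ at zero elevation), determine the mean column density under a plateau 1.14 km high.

2.67 g/cm³

Pratt balance: ρ_ref D = ρ (D + h).
ρ = ρ_ref D/(D + h) = 2.69 × 146 km/(146 km + 1.14 km) = 2.67 g/cm³.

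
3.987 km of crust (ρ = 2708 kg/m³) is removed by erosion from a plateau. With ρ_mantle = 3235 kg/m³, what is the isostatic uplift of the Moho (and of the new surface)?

3.34 km

Unloading: uplift u = e ρ_c/ρ_m = 3.987 km × 2708/3235 = 3.34 km.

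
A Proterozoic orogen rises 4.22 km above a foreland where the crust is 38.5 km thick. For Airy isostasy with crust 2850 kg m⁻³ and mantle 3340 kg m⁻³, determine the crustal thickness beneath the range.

67.3 km

Root depth r = h ρ_c / (ρ_m − ρ_c) = 4.22 km × 2850 / 490 = 24.54 km.
Total thickness = T + h + r = 38.5 km + 4.22 km + 24.54 km = 67.3 km.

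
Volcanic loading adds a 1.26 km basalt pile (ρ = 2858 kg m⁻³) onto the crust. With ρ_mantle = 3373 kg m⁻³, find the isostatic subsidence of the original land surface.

Subaerial loading: s = t ρ_load / ρ_m.
s = 1.26 km × 2858/3373 = 1.07 km.

1.07 km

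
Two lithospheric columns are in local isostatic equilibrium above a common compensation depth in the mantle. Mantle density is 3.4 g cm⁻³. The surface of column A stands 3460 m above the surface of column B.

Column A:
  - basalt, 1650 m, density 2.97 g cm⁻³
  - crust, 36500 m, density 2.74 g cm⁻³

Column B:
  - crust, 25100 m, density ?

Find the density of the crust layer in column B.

2.88 g cm⁻³

Take the compensation level at the base of the deeper column (depth z_c below the surface of column A) and equate Σ ρ_i t_i down to z_c; mantle fills any gap and the z_c terms cancel.
Column A: 1650×2.97 + 36500×2.74 + (z_c − 38150)×3.4
Column B: 3460×0 + 25100×ρ + (z_c − 3460 − 25100)×3.4
The z_c×3.4 term appears on both sides and cancels. Collect the known terms of each column as K = Σ(ρt)_known − 3.4 × (depth of known layers): K_A = 104910.5 − 3.4×38150 = −24799.5; K_B = 0 − 3.4×(3460 + 25100) = −97104.
Balance: K_A = K_B + 25100×ρ, so ρ = (K_A − K_B)/25100 = 72304.5/25100 = 2.88 g cm⁻³.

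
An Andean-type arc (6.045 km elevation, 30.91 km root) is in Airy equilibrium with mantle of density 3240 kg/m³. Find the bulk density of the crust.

2710 kg/m³

ρ_c h = (ρ_m − ρ_c) r → ρ_c (h + r) = ρ_m r → ρ_c = ρ_m r / (h + r).
ρ_c = 3240 × 30.91 km / (6.045 km + 30.91 km) = 2710 kg/m³.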